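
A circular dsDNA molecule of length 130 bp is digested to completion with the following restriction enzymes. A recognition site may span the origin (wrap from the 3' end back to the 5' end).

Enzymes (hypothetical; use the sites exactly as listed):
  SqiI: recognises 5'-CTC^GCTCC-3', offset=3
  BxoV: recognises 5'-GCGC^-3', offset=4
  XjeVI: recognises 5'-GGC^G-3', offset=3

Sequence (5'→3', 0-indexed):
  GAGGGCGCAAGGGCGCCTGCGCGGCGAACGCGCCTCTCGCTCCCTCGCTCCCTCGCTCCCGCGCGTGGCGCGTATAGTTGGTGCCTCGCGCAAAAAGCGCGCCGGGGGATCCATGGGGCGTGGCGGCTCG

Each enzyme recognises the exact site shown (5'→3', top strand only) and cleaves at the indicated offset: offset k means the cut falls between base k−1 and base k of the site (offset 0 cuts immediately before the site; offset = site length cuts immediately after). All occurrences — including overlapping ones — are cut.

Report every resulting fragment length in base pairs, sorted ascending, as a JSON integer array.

Per-enzyme occurrences:
  SqiI CTCGCTCC/3: at [35, 43, 51] ⇒ [38, 46, 54]
  BxoV GCGC/4: at [4, 12, 18, 29, 60, 67, 87, 96, 98] ⇒ [8, 16, 22, 33, 64, 71, 91, 100, 102]
  XjeVI GGCG/3: at [3, 11, 22, 66, 116, 121] ⇒ [6, 14, 25, 69, 119, 124]

Pooled cuts: [6, 8, 14, 16, 22, 25, 33, 38, 46, 54, 64, 69, 71, 91, 100, 102, 119, 124]

Fragment lengths:
  6→8: 2 bp
  8→14: 6 bp
  14→16: 2 bp
  16→22: 6 bp
  22→25: 3 bp
  25→33: 8 bp
  33→38: 5 bp
  38→46: 8 bp
  46→54: 8 bp
  54→64: 10 bp
  64→69: 5 bp
  69→71: 2 bp
  71→91: 20 bp
  91→100: 9 bp
  100→102: 2 bp
  102→119: 17 bp
  119→124: 5 bp
  124→6 (wrap): 130-124+6 = 12 bp

[2,2,2,2,3,5,5,5,6,6,8,8,8,9,10,12,17,20]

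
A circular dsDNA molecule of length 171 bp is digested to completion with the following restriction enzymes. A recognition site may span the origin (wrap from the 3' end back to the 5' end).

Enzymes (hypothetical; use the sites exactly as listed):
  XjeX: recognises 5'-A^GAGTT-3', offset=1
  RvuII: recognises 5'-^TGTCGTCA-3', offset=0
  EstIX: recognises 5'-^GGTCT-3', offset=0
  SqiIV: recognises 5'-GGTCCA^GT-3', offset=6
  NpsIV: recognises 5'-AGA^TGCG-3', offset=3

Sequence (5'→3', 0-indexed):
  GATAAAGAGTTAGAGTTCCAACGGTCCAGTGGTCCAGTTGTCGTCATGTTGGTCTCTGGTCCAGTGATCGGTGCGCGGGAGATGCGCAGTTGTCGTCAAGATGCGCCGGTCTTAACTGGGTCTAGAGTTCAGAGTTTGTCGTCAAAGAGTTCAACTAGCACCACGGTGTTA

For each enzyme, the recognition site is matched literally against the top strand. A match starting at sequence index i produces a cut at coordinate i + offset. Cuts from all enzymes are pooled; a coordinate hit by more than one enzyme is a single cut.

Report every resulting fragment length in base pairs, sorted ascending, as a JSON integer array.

[2,5,6,6,6,7,8,8,10,11,11,12,13,16,19,31]

Site scan:
  XjeX AGAGTT/1: at [5, 11, 123, 130, 145] ⇒ [6, 12, 124, 131, 146]
  RvuII TGTCGTCA/0: at [38, 90, 136] ⇒ [38, 90, 136]
  EstIX GGTCT/0: at [50, 107, 118] ⇒ [50, 107, 118]
  SqiIV GGTCCAGT/6: at [22, 30, 57] ⇒ [28, 36, 63]
  NpsIV AGATGCG/3: at [79, 98] ⇒ [82, 101]

All cut coordinates (distinct, sorted): [6, 12, 28, 36, 38, 50, 63, 82, 90, 101, 107, 118, 124, 131, 136, 146]

Fragments:
  6→12: 6 bp
  12→28: 16 bp
  28→36: 8 bp
  36→38: 2 bp
  38→50: 12 bp
  50→63: 13 bp
  63→82: 19 bp
  82→90: 8 bp
  90→101: 11 bp
  101→107: 6 bp
  107→118: 11 bp
  118→124: 6 bp
  124→131: 7 bp
  131→136: 5 bp
  136→146: 10 bp
  146→6 (wrap): 171-146+6 = 31 bp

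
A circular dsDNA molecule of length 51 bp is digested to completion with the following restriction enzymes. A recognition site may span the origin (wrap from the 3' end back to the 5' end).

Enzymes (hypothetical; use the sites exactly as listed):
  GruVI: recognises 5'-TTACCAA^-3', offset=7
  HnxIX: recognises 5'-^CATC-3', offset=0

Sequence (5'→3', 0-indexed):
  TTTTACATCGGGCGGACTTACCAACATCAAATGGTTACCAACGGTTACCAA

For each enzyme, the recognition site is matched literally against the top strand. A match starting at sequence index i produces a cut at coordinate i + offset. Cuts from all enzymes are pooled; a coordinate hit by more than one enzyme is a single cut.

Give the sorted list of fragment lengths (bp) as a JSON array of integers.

[5,10,17,19]

Site scan:
  GruVI (TTACCAA, off=7): starts [17, 34, 44] → cuts [0, 24, 41]
  HnxIX (CATC, off=0): starts [5, 24] → cuts [5, 24]

Pooled cuts: [0, 5, 24, 41]

Fragments:
  0→5: 5 bp
  5→24: 19 bp
  24→41: 17 bp
  41→0 (wrap): 51-41+0 = 10 bp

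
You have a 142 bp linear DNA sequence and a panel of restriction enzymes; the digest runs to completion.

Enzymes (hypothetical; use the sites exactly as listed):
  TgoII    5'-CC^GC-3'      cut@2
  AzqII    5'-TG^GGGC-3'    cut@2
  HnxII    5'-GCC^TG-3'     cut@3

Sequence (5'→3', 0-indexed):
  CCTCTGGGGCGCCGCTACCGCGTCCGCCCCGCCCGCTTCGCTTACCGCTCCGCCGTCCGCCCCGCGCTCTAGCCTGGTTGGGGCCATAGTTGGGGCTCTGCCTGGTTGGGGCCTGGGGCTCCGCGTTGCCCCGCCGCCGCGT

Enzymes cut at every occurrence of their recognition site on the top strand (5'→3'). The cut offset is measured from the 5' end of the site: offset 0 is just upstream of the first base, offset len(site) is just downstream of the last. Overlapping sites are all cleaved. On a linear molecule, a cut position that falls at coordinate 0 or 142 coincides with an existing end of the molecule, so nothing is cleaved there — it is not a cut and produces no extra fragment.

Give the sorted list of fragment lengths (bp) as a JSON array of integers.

[2,3,3,4,4,5,5,5,5,6,6,6,6,6,7,7,7,10,10,11,12,12]

Scan for sites:
  TgoII CCGC/2: at [11, 17, 23, 28, 32, 44, 49, 56, 61, 120, 130, 133, 136] ⇒ [13, 19, 25, 30, 34, 46, 51, 58, 63, 122, 132, 135, 138]
  AzqII TGGGGC/2: at [4, 78, 90, 106, 113] ⇒ [6, 80, 92, 108, 115]
  HnxII GCCTG/3: at [71, 99, 110] ⇒ [74, 102, 113]

Pooled cuts: [6, 13, 19, 25, 30, 34, 46, 51, 58, 63, 74, 80, 92, 102, 108, 113, 115, 122, 132, 135, 138]

Fragment lengths:
  [0,6): 6 bp
  [6,13): 7 bp
  [13,19): 6 bp
  [19,25): 6 bp
  [25,30): 5 bp
  [30,34): 4 bp
  [34,46): 12 bp
  [46,51): 5 bp
  [51,58): 7 bp
  [58,63): 5 bp
  [63,74): 11 bp
  [74,80): 6 bp
  [80,92): 12 bp
  [92,102): 10 bp
  [102,108): 6 bp
  [108,113): 5 bp
  [113,115): 2 bp
  [115,122): 7 bp
  [122,132): 10 bp
  [132,135): 3 bp
  [135,138): 3 bp
  [138,142): 4 bp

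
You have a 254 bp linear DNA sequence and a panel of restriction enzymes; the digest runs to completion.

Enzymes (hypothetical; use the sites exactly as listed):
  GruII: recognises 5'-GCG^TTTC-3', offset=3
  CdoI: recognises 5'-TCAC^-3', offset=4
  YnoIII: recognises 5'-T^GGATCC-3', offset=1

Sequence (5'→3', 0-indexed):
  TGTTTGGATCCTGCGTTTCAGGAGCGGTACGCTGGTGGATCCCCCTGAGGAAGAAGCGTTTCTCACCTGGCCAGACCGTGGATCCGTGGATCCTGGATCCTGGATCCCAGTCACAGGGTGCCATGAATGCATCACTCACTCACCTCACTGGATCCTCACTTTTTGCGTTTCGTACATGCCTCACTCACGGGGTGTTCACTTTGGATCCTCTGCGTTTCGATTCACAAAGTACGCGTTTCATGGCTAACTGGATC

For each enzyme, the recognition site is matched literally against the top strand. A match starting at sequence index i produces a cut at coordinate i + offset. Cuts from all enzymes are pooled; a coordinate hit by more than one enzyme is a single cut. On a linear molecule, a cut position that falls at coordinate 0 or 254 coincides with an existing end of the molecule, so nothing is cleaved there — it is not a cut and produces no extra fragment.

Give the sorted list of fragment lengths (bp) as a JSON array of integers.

[1,3,4,4,4,5,5,7,7,8,8,8,10,10,10,11,11,12,13,13,17,19,21,21,22]

Per-enzyme occurrences:
  GruII (GCGTTTC, off=3): starts [12, 55, 164, 211, 232] → cuts [15, 58, 167, 214, 235]
  CdoI (TCAC, off=4): starts [62, 110, 131, 135, 139, 144, 155, 180, 184, 195, 221] → cuts [66, 114, 135, 139, 143, 148, 159, 184, 188, 199, 225]
  YnoIII (TGGATCC, off=1): starts [4, 35, 78, 86, 93, 100, 148, 201] → cuts [5, 36, 79, 87, 94, 101, 149, 202]

All cut coordinates (distinct, sorted): [5, 15, 36, 58, 66, 79, 87, 94, 101, 114, 135, 139, 143, 148, 149, 159, 167, 184, 188, 199, 202, 214, 225, 235]

Fragment lengths:
  [0,5): 5 bp
  [5,15): 10 bp
  [15,36): 21 bp
  [36,58): 22 bp
  [58,66): 8 bp
  [66,79): 13 bp
  [79,87): 8 bp
  [87,94): 7 bp
  [94,101): 7 bp
  [101,114): 13 bp
  [114,135): 21 bp
  [135,139): 4 bp
  [139,143): 4 bp
  [143,148): 5 bp
  [148,149): 1 bp
  [149,159): 10 bp
  [159,167): 8 bp
  [167,184): 17 bp
  [184,188): 4 bp
  [188,199): 11 bp
  [199,202): 3 bp
  [202,214): 12 bp
  [214,225): 11 bp
  [225,235): 10 bp
  [235,254): 19 bp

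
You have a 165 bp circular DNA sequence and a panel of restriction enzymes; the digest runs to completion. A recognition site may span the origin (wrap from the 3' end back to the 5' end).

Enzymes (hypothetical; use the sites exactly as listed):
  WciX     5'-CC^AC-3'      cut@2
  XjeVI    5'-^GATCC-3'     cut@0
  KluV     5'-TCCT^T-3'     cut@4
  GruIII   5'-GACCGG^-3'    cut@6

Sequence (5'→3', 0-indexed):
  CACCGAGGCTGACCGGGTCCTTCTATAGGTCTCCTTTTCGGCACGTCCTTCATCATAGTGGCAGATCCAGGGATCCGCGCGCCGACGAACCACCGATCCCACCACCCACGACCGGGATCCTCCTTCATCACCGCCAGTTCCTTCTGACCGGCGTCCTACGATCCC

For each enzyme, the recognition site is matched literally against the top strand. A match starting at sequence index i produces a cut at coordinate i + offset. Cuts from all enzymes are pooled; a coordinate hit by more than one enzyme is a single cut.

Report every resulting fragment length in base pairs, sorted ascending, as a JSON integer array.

Scan for sites:
  WciX (CCAC, off=2): starts [89, 98, 101, 105, 164] → cuts [1, 91, 100, 103, 107]
  XjeVI (GATCC, off=0): starts [63, 71, 94, 115, 159] → cuts [63, 71, 94, 115, 159]
  KluV (TCCTT, off=4): starts [17, 31, 45, 120, 138] → cuts [21, 35, 49, 124, 142]
  GruIII (GACCGG, off=6): starts [10, 109, 145] → cuts [16, 115, 151]

Pooled cuts: [1, 16, 21, 35, 49, 63, 71, 91, 94, 100, 103, 107, 115, 124, 142, 151, 159]

Fragments:
  1→16: 15 bp
  16→21: 5 bp
  21→35: 14 bp
  35→49: 14 bp
  49→63: 14 bp
  63→71: 8 bp
  71→91: 20 bp
  91→94: 3 bp
  94→100: 6 bp
  100→103: 3 bp
  103→107: 4 bp
  107→115: 8 bp
  115→124: 9 bp
  124→142: 18 bp
  142→151: 9 bp
  151→159: 8 bp
  159→1 (wrap): 165-159+1 = 7 bp

[3,3,4,5,6,7,8,8,8,9,9,14,14,14,15,18,20]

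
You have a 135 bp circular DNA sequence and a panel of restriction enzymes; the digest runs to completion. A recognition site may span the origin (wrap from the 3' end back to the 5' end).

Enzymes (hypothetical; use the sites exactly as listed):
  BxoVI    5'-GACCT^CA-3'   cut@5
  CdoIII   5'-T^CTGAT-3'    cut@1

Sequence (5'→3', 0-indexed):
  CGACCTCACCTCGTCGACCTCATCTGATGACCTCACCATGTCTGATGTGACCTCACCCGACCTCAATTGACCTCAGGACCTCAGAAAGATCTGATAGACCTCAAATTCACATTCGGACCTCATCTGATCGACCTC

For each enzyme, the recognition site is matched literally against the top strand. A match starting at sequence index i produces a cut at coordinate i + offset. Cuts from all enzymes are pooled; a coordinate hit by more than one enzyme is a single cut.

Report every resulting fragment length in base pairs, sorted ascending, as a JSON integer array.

[3,3,8,8,9,10,10,10,11,12,14,18,19]

Scan for sites:
  BxoVI GACCTCA/5: at [1, 15, 28, 48, 58, 68, 76, 96, 115] ⇒ [6, 20, 33, 53, 63, 73, 81, 101, 120]
  CdoIII TCTGAT/1: at [22, 40, 89, 122] ⇒ [23, 41, 90, 123]

All cut coordinates (distinct, sorted): [6, 20, 23, 33, 41, 53, 63, 73, 81, 90, 101, 120, 123]

Fragments:
  6→20: 14 bp
  20→23: 3 bp
  23→33: 10 bp
  33→41: 8 bp
  41→53: 12 bp
  53→63: 10 bp
  63→73: 10 bp
  73→81: 8 bp
  81→90: 9 bp
  90→101: 11 bp
  101→120: 19 bp
  120→123: 3 bp
  123→6 (wrap): 135-123+6 = 18 bp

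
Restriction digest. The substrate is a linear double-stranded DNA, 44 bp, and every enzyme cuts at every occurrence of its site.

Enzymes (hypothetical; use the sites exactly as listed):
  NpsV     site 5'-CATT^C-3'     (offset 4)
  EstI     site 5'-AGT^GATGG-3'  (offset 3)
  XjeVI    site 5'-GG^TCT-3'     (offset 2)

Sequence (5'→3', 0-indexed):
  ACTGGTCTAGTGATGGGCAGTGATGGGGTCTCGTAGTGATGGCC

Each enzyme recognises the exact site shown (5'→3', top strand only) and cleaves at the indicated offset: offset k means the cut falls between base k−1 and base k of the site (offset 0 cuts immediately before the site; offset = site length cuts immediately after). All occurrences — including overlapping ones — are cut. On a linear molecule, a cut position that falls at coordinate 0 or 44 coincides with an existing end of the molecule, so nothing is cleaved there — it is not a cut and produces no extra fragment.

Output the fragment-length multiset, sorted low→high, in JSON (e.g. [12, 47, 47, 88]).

[5,6,7,7,9,10]

Scan for sites:
  NpsV (CATTC, off=4): no sites
  EstI AGTGATGG/3: at [8, 18, 34] ⇒ [11, 21, 37]
  XjeVI GGTCT/2: at [3, 26] ⇒ [5, 28]

Pooled cuts: [5, 11, 21, 28, 37]

Fragments:
  [0,5): 5 bp
  [5,11): 6 bp
  [11,21): 10 bp
  [21,28): 7 bp
  [28,37): 9 bp
  [37,44): 7 bp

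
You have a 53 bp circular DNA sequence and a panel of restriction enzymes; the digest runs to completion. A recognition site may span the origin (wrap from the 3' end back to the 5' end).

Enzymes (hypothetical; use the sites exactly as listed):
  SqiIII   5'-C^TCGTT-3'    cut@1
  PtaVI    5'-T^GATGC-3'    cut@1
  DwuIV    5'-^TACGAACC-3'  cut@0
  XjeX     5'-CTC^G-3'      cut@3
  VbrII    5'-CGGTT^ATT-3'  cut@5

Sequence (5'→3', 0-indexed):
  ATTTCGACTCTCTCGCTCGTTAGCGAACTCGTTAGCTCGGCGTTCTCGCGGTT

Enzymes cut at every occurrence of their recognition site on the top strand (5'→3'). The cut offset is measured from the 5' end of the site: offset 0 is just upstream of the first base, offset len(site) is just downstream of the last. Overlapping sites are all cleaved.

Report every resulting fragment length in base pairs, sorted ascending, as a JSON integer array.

Site scan:
  SqiIII (CTCGTT, off=1): starts [15, 27] → cuts [16, 28]
  PtaVI (TGATGC, off=1): no sites
  DwuIV (TACGAACC, off=0): no sites
  XjeX (CTCG, off=3): starts [11, 15, 27, 35, 44] → cuts [14, 18, 30, 38, 47]
  VbrII (CGGTTATT, off=5): starts [48] → cuts [0]

Pooled cuts: [0, 14, 16, 18, 28, 30, 38, 47]

Fragments:
  0→14: 14 bp
  14→16: 2 bp
  16→18: 2 bp
  18→28: 10 bp
  28→30: 2 bp
  30→38: 8 bp
  38→47: 9 bp
  47→0 (wrap): 53-47+0 = 6 bp

[2,2,2,6,8,9,10,14]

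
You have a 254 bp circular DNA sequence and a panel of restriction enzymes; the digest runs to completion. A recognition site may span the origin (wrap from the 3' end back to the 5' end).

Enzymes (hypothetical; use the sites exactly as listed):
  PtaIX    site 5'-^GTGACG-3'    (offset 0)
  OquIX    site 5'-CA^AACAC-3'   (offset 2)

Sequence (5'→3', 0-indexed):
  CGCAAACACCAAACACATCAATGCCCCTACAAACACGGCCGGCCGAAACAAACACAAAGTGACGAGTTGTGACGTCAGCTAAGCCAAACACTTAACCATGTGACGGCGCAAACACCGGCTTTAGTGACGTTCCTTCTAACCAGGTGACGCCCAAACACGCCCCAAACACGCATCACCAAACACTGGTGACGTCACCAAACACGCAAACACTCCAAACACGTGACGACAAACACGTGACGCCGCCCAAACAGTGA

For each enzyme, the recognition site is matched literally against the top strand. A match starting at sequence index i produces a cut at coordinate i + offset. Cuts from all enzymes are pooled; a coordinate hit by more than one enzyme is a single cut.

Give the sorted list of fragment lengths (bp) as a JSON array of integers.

[5,5,7,7,8,8,8,9,9,10,10,11,11,12,13,13,14,17,18,19,20,20]

Per-enzyme occurrences:
  PtaIX GTGACG/0: at [58, 68, 99, 123, 143, 185, 219, 233, 250] ⇒ [58, 68, 99, 123, 143, 185, 219, 233, 250]
  OquIX CAAACAC/2: at [2, 9, 29, 48, 84, 108, 151, 162, 176, 195, 203, 212, 226] ⇒ [4, 11, 31, 50, 86, 110, 153, 164, 178, 197, 205, 214, 228]

Pooled cuts: [4, 11, 31, 50, 58, 68, 86, 99, 110, 123, 143, 153, 164, 178, 185, 197, 205, 214, 219, 228, 233, 250]

Fragment lengths:
  4→11: 7 bp
  11→31: 20 bp
  31→50: 19 bp
  50→58: 8 bp
  58→68: 10 bp
  68→86: 18 bp
  86→99: 13 bp
  99→110: 11 bp
  110→123: 13 bp
  123→143: 20 bp
  143→153: 10 bp
  153→164: 11 bp
  164→178: 14 bp
  178→185: 7 bp
  185→197: 12 bp
  197→205: 8 bp
  205→214: 9 bp
  214→219: 5 bp
  219→228: 9 bp
  228→233: 5 bp
  233→250: 17 bp
  250→4 (wrap): 254-250+4 = 8 bp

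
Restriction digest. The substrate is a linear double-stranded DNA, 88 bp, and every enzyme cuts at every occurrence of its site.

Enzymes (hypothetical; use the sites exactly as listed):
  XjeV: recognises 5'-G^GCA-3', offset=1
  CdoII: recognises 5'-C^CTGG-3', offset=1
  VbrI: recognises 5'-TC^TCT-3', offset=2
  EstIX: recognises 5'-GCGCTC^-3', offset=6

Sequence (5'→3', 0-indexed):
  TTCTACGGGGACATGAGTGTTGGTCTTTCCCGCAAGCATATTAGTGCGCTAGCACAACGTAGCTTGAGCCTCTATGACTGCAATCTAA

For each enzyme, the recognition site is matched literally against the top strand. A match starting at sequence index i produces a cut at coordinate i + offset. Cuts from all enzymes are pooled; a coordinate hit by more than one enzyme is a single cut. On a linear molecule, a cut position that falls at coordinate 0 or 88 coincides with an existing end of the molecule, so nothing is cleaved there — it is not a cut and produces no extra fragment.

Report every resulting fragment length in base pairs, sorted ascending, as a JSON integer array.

Scan for sites:
  XjeV (GGCA, off=1): no sites
  CdoII (CCTGG, off=1): no sites
  VbrI (TCTCT, off=2): no sites
  EstIX (GCGCTC, off=6): no sites

All cut coordinates (distinct, sorted): ∅

Fragments:
  no cuts → one linear fragment of 88 bp

[88]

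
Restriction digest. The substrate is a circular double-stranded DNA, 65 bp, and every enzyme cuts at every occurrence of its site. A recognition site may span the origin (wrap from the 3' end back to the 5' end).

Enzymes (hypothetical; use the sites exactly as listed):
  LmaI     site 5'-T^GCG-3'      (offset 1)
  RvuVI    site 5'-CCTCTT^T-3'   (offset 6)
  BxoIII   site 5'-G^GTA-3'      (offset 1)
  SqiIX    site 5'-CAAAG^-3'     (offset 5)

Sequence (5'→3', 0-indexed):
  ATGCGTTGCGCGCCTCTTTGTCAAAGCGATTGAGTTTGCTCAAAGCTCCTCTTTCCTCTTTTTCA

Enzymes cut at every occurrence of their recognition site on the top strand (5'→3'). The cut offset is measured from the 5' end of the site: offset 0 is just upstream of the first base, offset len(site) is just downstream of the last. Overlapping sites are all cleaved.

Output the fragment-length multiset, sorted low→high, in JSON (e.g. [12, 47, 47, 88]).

Scan for sites:
  LmaI (TGCG, off=1): starts [1, 6] → cuts [2, 7]
  RvuVI (CCTCTTT, off=6): starts [12, 47, 54] → cuts [18, 53, 60]
  BxoIII (GGTA, off=1): no sites
  SqiIX (CAAAG, off=5): starts [21, 40] → cuts [26, 45]

All cut coordinates (distinct, sorted): [2, 7, 18, 26, 45, 53, 60]

Fragments:
  2→7: 5 bp
  7→18: 11 bp
  18→26: 8 bp
  26→45: 19 bp
  45→53: 8 bp
  53→60: 7 bp
  60→2 (wrap): 65-60+2 = 7 bp

[5,7,7,8,8,11,19]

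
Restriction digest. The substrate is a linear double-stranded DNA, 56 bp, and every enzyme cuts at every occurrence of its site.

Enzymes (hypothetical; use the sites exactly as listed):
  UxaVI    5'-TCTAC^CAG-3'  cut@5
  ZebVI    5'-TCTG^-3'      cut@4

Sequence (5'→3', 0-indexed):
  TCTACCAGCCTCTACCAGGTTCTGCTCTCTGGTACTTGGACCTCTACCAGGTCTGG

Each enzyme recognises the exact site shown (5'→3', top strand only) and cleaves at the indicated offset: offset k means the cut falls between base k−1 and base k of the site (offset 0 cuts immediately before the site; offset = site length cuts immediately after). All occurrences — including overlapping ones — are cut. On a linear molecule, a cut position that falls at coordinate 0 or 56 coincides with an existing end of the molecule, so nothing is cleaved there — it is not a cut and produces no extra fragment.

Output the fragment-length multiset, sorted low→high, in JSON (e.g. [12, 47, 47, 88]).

Per-enzyme occurrences:
  UxaVI TCTACCAG/5: at [0, 10, 42] ⇒ [5, 15, 47]
  ZebVI TCTG/4: at [20, 27, 51] ⇒ [24, 31, 55]

All cut coordinates (distinct, sorted): [5, 15, 24, 31, 47, 55]

Fragment lengths:
  [0,5): 5 bp
  [5,15): 10 bp
  [15,24): 9 bp
  [24,31): 7 bp
  [31,47): 16 bp
  [47,55): 8 bp
  [55,56): 1 bp

[1,5,7,8,9,10,16]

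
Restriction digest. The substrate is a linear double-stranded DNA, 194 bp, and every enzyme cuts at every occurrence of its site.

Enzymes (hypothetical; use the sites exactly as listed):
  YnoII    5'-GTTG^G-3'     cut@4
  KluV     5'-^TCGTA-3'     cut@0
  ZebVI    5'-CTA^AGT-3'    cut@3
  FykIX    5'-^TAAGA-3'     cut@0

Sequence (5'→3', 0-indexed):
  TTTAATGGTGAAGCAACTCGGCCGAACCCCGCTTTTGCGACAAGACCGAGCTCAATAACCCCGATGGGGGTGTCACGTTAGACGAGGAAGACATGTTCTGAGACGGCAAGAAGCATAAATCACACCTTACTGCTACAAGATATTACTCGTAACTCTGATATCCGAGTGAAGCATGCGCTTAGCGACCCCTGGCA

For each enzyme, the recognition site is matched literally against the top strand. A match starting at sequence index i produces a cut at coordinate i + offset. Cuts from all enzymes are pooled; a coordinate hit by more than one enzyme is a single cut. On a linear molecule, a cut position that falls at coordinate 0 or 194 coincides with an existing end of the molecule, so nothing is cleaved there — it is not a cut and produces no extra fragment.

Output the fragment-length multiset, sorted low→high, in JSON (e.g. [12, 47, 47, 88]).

[48,146]

Site scan:
  YnoII (GTTGG, off=4): no sites
  KluV TCGTA/0: at [146] ⇒ [146]
  ZebVI (CTAAGT, off=3): no sites
  FykIX (TAAGA, off=0): no sites

All cut coordinates (distinct, sorted): [146]

Fragment lengths:
  [0,146): 146 bp
  [146,194): 48 bp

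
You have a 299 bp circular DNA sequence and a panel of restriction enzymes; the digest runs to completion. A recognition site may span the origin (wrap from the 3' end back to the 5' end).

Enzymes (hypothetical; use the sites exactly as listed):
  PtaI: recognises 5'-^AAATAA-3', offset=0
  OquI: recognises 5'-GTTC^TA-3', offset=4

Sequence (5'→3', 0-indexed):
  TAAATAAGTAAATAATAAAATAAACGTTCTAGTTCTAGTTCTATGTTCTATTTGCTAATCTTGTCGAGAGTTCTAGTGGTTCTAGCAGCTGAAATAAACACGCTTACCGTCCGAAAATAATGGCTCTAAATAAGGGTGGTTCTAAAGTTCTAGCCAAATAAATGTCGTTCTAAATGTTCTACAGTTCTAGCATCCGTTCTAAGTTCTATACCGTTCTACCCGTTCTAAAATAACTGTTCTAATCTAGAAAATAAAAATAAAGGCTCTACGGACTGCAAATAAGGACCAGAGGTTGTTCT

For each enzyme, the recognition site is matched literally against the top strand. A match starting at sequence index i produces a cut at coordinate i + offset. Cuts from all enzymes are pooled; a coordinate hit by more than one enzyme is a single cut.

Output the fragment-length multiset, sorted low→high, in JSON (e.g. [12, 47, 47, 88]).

[2,5,6,6,6,7,7,8,8,8,8,9,9,9,9,9,10,12,12,12,13,15,15,22,23,24,25]

Per-enzyme occurrences:
  PtaI AAATAA/0: at [1, 9, 17, 91, 114, 127, 155, 227, 248, 254, 276] ⇒ [1, 9, 17, 91, 114, 127, 155, 227, 248, 254, 276]
  OquI GTTCTA/4: at [25, 31, 37, 44, 69, 78, 138, 146, 166, 175, 183, 195, 202, 212, 221, 235] ⇒ [29, 35, 41, 48, 73, 82, 142, 150, 170, 179, 187, 199, 206, 216, 225, 239]

Pooled cuts: [1, 9, 17, 29, 35, 41, 48, 73, 82, 91, 114, 127, 142, 150, 155, 170, 179, 187, 199, 206, 216, 225, 227, 239, 248, 254, 276]

Fragments:
  1→9: 8 bp
  9→17: 8 bp
  17→29: 12 bp
  29→35: 6 bp
  35→41: 6 bp
  41→48: 7 bp
  48→73: 25 bp
  73→82: 9 bp
  82→91: 9 bp
  91→114: 23 bp
  114→127: 13 bp
  127→142: 15 bp
  142→150: 8 bp
  150→155: 5 bp
  155→170: 15 bp
  170→179: 9 bp
  179→187: 8 bp
  187→199: 12 bp
  199→206: 7 bp
  206→216: 10 bp
  216→225: 9 bp
  225→227: 2 bp
  227→239: 12 bp
  239→248: 9 bp
  248→254: 6 bp
  254→276: 22 bp
  276→1 (wrap): 299-276+1 = 24 bp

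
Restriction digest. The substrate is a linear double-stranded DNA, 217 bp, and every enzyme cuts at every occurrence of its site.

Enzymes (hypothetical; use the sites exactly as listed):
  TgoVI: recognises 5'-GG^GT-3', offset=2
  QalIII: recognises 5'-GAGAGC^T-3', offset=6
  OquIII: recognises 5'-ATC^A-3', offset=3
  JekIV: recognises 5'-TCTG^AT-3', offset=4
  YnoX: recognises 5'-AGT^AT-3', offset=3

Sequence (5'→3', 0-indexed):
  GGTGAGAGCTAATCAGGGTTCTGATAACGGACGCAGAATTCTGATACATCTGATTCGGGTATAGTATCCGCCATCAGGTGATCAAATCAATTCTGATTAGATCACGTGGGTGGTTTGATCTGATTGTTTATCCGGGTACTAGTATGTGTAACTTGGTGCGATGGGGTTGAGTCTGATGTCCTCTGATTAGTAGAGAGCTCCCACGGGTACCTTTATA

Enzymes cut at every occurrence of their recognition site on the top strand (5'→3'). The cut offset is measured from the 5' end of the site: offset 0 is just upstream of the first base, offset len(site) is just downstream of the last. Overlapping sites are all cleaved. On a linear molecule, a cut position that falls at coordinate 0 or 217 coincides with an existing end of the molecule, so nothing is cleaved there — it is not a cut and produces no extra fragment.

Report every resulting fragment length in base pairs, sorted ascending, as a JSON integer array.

Scan for sites:
  TgoVI GGGT/2: at [15, 56, 107, 133, 163, 204] ⇒ [17, 58, 109, 135, 165, 206]
  QalIII GAGAGCT/6: at [3, 192] ⇒ [9, 198]
  OquIII ATCA/3: at [11, 72, 80, 85, 100] ⇒ [14, 75, 83, 88, 103]
  JekIV TCTGAT/4: at [19, 39, 48, 91, 118, 171, 181] ⇒ [23, 43, 52, 95, 122, 175, 185]
  YnoX AGTAT/3: at [62, 140] ⇒ [65, 143]

Pooled cuts: [9, 14, 17, 23, 43, 52, 58, 65, 75, 83, 88, 95, 103, 109, 122, 135, 143, 165, 175, 185, 198, 206]

Fragment lengths:
  [0,9): 9 bp
  [9,14): 5 bp
  [14,17): 3 bp
  [17,23): 6 bp
  [23,43): 20 bp
  [43,52): 9 bp
  [52,58): 6 bp
  [58,65): 7 bp
  [65,75): 10 bp
  [75,83): 8 bp
  [83,88): 5 bp
  [88,95): 7 bp
  [95,103): 8 bp
  [103,109): 6 bp
  [109,122): 13 bp
  [122,135): 13 bp
  [135,143): 8 bp
  [143,165): 22 bp
  [165,175): 10 bp
  [175,185): 10 bp
  [185,198): 13 bp
  [198,206): 8 bp
  [206,217): 11 bp

[3,5,5,6,6,6,7,7,8,8,8,8,9,9,10,10,10,11,13,13,13,20,22]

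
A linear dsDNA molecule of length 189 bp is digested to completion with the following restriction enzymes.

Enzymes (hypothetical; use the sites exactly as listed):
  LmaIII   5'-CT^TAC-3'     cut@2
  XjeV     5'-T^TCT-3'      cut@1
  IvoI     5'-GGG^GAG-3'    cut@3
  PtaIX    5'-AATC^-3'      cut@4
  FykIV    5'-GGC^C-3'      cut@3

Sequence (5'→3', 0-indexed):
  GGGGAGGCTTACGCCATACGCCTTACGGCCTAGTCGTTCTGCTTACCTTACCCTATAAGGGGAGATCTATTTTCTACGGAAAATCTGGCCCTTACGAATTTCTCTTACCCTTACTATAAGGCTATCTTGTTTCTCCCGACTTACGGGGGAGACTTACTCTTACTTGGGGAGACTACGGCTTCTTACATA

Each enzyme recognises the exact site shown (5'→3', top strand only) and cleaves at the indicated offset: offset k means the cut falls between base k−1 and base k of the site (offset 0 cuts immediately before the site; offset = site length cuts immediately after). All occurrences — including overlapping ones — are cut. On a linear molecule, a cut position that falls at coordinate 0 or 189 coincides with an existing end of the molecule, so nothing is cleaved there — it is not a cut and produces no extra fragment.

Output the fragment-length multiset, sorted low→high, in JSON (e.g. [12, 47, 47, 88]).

[3,3,3,4,5,5,6,6,6,6,6,6,6,7,8,8,8,10,11,12,13,13,14,20]

Per-enzyme occurrences:
  LmaIII CTTAC/2: at [7, 21, 41, 46, 90, 103, 109, 139, 152, 158, 181] ⇒ [9, 23, 43, 48, 92, 105, 111, 141, 154, 160, 183]
  XjeV TTCT/1: at [36, 71, 99, 130, 179] ⇒ [37, 72, 100, 131, 180]
  IvoI GGGGAG/3: at [0, 58, 145, 165] ⇒ [3, 61, 148, 168]
  PtaIX AATC/4: at [81] ⇒ [85]
  FykIV GGCC/3: at [26, 86] ⇒ [29, 89]

All cut coordinates (distinct, sorted): [3, 9, 23, 29, 37, 43, 48, 61, 72, 85, 89, 92, 100, 105, 111, 131, 141, 148, 154, 160, 168, 180, 183]

Fragment lengths:
  [0,3): 3 bp
  [3,9): 6 bp
  [9,23): 14 bp
  [23,29): 6 bp
  [29,37): 8 bp
  [37,43): 6 bp
  [43,48): 5 bp
  [48,61): 13 bp
  [61,72): 11 bp
  [72,85): 13 bp
  [85,89): 4 bp
  [89,92): 3 bp
  [92,100): 8 bp
  [100,105): 5 bp
  [105,111): 6 bp
  [111,131): 20 bp
  [131,141): 10 bp
  [141,148): 7 bp
  [148,154): 6 bp
  [154,160): 6 bp
  [160,168): 8 bp
  [168,180): 12 bp
  [180,183): 3 bp
  [183,189): 6 bp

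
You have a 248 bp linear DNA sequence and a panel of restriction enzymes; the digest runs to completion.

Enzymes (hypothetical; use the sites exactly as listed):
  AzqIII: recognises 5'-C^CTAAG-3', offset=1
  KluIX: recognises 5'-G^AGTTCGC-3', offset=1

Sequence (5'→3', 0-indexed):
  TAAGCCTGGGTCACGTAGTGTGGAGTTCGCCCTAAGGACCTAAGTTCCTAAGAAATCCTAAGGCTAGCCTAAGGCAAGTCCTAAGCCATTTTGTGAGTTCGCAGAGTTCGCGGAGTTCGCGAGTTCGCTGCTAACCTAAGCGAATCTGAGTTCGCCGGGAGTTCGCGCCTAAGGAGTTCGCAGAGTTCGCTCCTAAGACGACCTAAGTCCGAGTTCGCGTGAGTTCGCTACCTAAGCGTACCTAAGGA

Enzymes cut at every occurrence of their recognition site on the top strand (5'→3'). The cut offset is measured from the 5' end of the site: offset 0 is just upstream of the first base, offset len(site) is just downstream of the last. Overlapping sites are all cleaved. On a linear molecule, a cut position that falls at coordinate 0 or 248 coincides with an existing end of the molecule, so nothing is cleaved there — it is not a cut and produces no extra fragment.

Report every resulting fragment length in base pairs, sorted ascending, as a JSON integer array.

[6,7,8,8,8,8,9,9,9,9,9,9,10,10,10,10,10,11,11,12,13,14,15,23]

Scan for sites:
  AzqIII CCTAAG/1: at [30, 38, 46, 56, 67, 79, 134, 167, 191, 201, 230, 240] ⇒ [31, 39, 47, 57, 68, 80, 135, 168, 192, 202, 231, 241]
  KluIX GAGTTCGC/1: at [22, 94, 103, 112, 120, 147, 158, 173, 182, 210, 220] ⇒ [23, 95, 104, 113, 121, 148, 159, 174, 183, 211, 221]

All cut coordinates (distinct, sorted): [23, 31, 39, 47, 57, 68, 80, 95, 104, 113, 121, 135, 148, 159, 168, 174, 183, 192, 202, 211, 221, 231, 241]

Fragments:
  [0,23): 23 bp
  [23,31): 8 bp
  [31,39): 8 bp
  [39,47): 8 bp
  [47,57): 10 bp
  [57,68): 11 bp
  [68,80): 12 bp
  [80,95): 15 bp
  [95,104): 9 bp
  [104,113): 9 bp
  [113,121): 8 bp
  [121,135): 14 bp
  [135,148): 13 bp
  [148,159): 11 bp
  [159,168): 9 bp
  [168,174): 6 bp
  [174,183): 9 bp
  [183,192): 9 bp
  [192,202): 10 bp
  [202,211): 9 bp
  [211,221): 10 bp
  [221,231): 10 bp
  [231,241): 10 bp
  [241,248): 7 bp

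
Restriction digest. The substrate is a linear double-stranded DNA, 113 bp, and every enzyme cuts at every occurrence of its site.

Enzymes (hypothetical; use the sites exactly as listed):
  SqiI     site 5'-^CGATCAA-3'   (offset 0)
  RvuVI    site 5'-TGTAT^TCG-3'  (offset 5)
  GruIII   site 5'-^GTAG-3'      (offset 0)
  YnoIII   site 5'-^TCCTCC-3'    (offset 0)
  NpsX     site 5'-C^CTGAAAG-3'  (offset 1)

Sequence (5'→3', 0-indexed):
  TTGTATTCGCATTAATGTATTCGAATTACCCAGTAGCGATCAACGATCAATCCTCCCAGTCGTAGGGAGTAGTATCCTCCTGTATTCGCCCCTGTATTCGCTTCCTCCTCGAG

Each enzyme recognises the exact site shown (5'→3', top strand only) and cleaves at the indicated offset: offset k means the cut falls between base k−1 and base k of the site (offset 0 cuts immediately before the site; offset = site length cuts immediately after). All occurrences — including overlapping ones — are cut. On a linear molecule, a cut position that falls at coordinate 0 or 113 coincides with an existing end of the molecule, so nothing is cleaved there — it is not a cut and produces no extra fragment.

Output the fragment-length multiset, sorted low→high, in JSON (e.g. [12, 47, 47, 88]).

[4,5,6,6,7,7,7,11,11,11,12,12,14]

Scan for sites:
  SqiI CGATCAA/0: at [36, 43] ⇒ [36, 43]
  RvuVI TGTATTCG/5: at [1, 15, 80, 92] ⇒ [6, 20, 85, 97]
  GruIII GTAG/0: at [32, 61, 68] ⇒ [32, 61, 68]
  YnoIII TCCTCC/0: at [50, 74, 102] ⇒ [50, 74, 102]
  NpsX (CCTGAAAG, off=1): no sites

All cut coordinates (distinct, sorted): [6, 20, 32, 36, 43, 50, 61, 68, 74, 85, 97, 102]

Fragments:
  [0,6): 6 bp
  [6,20): 14 bp
  [20,32): 12 bp
  [32,36): 4 bp
  [36,43): 7 bp
  [43,50): 7 bp
  [50,61): 11 bp
  [61,68): 7 bp
  [68,74): 6 bp
  [74,85): 11 bp
  [85,97): 12 bp
  [97,102): 5 bp
  [102,113): 11 bp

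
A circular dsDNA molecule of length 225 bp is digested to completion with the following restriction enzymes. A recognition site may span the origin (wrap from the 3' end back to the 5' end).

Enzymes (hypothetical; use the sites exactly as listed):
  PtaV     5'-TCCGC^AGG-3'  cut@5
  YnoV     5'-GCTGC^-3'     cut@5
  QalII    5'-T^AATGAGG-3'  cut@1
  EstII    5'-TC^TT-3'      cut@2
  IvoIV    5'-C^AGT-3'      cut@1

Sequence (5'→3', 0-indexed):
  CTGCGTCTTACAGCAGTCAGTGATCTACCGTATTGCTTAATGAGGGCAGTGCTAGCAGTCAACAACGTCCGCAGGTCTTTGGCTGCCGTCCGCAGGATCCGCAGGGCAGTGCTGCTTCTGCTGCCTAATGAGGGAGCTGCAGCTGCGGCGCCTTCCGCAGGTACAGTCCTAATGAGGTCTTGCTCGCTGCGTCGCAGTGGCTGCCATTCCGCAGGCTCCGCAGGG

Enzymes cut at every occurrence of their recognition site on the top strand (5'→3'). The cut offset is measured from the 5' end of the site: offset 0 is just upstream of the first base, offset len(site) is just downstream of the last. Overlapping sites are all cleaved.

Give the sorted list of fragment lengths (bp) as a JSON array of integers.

Per-enzyme occurrences:
  PtaV TCCGCAGG/5: at [67, 88, 97, 153, 207, 216] ⇒ [72, 93, 102, 158, 212, 221]
  YnoV GCTGC/5: at [81, 110, 119, 135, 141, 185, 199, 224] ⇒ [4, 86, 115, 124, 140, 146, 190, 204]
  QalII TAATGAGG/1: at [37, 125, 169] ⇒ [38, 126, 170]
  EstII TCTT/2: at [5, 75, 177] ⇒ [7, 77, 179]
  IvoIV CAGT/1: at [13, 17, 46, 55, 106, 163, 194] ⇒ [14, 18, 47, 56, 107, 164, 195]

All cut coordinates (distinct, sorted): [4, 7, 14, 18, 38, 47, 56, 72, 77, 86, 93, 102, 107, 115, 124, 126, 140, 146, 158, 164, 170, 179, 190, 195, 204, 212, 221]

Fragments:
  4→7: 3 bp
  7→14: 7 bp
  14→18: 4 bp
  18→38: 20 bp
  38→47: 9 bp
  47→56: 9 bp
  56→72: 16 bp
  72→77: 5 bp
  77→86: 9 bp
  86→93: 7 bp
  93→102: 9 bp
  102→107: 5 bp
  107→115: 8 bp
  115→124: 9 bp
  124→126: 2 bp
  126→140: 14 bp
  140→146: 6 bp
  146→158: 12 bp
  158→164: 6 bp
  164→170: 6 bp
  170→179: 9 bp
  179→190: 11 bp
  190→195: 5 bp
  195→204: 9 bp
  204→212: 8 bp
  212→221: 9 bp
  221→4 (wrap): 225-221+4 = 8 bp

[2,3,4,5,5,5,6,6,6,7,7,8,8,8,9,9,9,9,9,9,9,9,11,12,14,16,20]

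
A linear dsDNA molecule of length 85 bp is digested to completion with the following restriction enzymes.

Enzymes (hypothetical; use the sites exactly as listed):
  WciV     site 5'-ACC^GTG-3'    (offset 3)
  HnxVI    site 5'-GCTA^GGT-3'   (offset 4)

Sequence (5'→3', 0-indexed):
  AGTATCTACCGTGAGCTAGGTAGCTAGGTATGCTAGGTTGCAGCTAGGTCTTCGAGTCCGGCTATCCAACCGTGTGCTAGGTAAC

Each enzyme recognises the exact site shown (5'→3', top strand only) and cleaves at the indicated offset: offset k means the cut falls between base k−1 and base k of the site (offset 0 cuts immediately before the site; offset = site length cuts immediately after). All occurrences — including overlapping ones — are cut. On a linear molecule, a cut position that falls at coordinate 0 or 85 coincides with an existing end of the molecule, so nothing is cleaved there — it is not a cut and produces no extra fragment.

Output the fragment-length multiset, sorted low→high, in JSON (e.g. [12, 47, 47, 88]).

Scan for sites:
  WciV ACCGTG/3: at [7, 68] ⇒ [10, 71]
  HnxVI GCTAGGT/4: at [14, 22, 31, 42, 75] ⇒ [18, 26, 35, 46, 79]

Pooled cuts: [10, 18, 26, 35, 46, 71, 79]

Fragments:
  [0,10): 10 bp
  [10,18): 8 bp
  [18,26): 8 bp
  [26,35): 9 bp
  [35,46): 11 bp
  [46,71): 25 bp
  [71,79): 8 bp
  [79,85): 6 bp

[6,8,8,8,9,10,11,25]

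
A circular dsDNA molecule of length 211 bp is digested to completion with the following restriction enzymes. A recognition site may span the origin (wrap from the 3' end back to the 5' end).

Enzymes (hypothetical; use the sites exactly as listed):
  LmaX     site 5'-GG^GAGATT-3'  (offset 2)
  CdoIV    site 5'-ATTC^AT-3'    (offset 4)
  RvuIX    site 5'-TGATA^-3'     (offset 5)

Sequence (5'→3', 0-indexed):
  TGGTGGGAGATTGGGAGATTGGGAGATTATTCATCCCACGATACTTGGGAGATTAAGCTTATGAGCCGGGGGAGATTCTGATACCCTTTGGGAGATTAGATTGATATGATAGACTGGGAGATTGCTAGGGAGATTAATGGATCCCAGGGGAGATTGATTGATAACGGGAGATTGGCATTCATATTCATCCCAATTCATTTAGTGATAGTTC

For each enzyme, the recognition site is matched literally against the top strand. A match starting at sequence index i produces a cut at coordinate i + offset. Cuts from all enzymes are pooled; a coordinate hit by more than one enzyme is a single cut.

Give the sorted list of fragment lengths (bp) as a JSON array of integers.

Per-enzyme occurrences:
  LmaX GGGAGATT/2: at [4, 12, 20, 46, 69, 89, 115, 127, 147, 165] ⇒ [6, 14, 22, 48, 71, 91, 117, 129, 149, 167]
  CdoIV ATTCAT/4: at [28, 176, 182, 192] ⇒ [32, 180, 186, 196]
  RvuIX TGATA/5: at [78, 101, 106, 158, 202] ⇒ [83, 106, 111, 163, 207]

All cut coordinates (distinct, sorted): [6, 14, 22, 32, 48, 71, 83, 91, 106, 111, 117, 129, 149, 163, 167, 180, 186, 196, 207]

Fragment lengths:
  6→14: 8 bp
  14→22: 8 bp
  22→32: 10 bp
  32→48: 16 bp
  48→71: 23 bp
  71→83: 12 bp
  83→91: 8 bp
  91→106: 15 bp
  106→111: 5 bp
  111→117: 6 bp
  117→129: 12 bp
  129→149: 20 bp
  149→163: 14 bp
  163→167: 4 bp
  167→180: 13 bp
  180→186: 6 bp
  186→196: 10 bp
  196→207: 11 bp
  207→6 (wrap): 211-207+6 = 10 bp

[4,5,6,6,8,8,8,10,10,10,11,12,12,13,14,15,16,20,23]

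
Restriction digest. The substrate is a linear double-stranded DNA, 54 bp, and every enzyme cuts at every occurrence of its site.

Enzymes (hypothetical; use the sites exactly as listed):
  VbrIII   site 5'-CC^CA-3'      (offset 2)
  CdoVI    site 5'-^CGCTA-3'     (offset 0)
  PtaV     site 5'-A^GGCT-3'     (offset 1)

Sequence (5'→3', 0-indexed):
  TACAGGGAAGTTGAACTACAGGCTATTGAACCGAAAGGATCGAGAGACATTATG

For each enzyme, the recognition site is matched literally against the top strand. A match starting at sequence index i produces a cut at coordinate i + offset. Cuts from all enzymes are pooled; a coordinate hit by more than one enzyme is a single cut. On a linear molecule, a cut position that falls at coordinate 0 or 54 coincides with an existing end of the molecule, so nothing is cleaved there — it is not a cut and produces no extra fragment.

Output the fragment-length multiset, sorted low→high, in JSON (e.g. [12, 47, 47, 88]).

Site scan:
  VbrIII (CCCA, off=2): no sites
  CdoVI (CGCTA, off=0): no sites
  PtaV AGGCT/1: at [19] ⇒ [20]

Pooled cuts: [20]

Fragment lengths:
  [0,20): 20 bp
  [20,54): 34 bp

[20,34]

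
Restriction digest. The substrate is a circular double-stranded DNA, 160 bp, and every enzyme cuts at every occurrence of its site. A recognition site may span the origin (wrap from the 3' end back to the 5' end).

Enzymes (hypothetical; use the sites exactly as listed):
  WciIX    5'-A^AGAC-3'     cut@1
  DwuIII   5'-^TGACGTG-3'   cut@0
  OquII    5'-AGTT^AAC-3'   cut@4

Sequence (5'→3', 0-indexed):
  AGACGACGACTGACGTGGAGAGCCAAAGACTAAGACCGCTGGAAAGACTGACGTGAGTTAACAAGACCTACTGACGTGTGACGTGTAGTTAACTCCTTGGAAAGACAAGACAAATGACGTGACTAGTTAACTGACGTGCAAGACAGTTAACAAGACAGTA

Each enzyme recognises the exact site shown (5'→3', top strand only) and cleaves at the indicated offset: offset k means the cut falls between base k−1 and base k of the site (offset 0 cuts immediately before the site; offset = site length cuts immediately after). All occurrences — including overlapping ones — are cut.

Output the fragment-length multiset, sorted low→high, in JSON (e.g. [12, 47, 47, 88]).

Scan for sites:
  WciIX (AAGAC, off=1): starts [25, 31, 43, 62, 101, 106, 139, 151, 159] → cuts [0, 26, 32, 44, 63, 102, 107, 140, 152]
  DwuIII (TGACGTG, off=0): starts [10, 48, 71, 78, 114, 131] → cuts [10, 48, 71, 78, 114, 131]
  OquII (AGTTAAC, off=4): starts [55, 86, 124, 144] → cuts [59, 90, 128, 148]

All cut coordinates (distinct, sorted): [0, 10, 26, 32, 44, 48, 59, 63, 71, 78, 90, 102, 107, 114, 128, 131, 140, 148, 152]

Fragment lengths:
  0→10: 10 bp
  10→26: 16 bp
  26→32: 6 bp
  32→44: 12 bp
  44→48: 4 bp
  48→59: 11 bp
  59→63: 4 bp
  63→71: 8 bp
  71→78: 7 bp
  78→90: 12 bp
  90→102: 12 bp
  102→107: 5 bp
  107→114: 7 bp
  114→128: 14 bp
  128→131: 3 bp
  131→140: 9 bp
  140→148: 8 bp
  148→152: 4 bp
  152→0 (wrap): 160-152+0 = 8 bp

[3,4,4,4,5,6,7,7,8,8,8,9,10,11,12,12,12,14,16]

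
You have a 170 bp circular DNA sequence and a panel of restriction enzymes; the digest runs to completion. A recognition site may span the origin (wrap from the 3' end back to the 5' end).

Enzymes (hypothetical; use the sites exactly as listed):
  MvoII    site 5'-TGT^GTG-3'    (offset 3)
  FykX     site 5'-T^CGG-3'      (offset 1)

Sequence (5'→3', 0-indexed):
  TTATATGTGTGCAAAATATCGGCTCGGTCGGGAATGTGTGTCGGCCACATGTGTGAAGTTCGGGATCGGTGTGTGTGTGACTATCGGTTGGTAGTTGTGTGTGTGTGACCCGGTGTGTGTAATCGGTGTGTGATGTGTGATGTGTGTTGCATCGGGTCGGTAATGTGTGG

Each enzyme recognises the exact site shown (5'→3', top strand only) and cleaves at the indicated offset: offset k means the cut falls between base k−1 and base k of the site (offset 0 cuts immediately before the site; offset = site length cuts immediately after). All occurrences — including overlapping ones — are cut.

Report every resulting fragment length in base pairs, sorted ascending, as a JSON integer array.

Scan for sites:
  MvoII TGTGTG/3: at [5, 34, 49, 69, 71, 73, 95, 97, 99, 101, 113, 126, 133, 140, 163] ⇒ [8, 37, 52, 72, 74, 76, 98, 100, 102, 104, 116, 129, 136, 143, 166]
  FykX TCGG/1: at [18, 23, 27, 40, 59, 65, 83, 122, 151, 156] ⇒ [19, 24, 28, 41, 60, 66, 84, 123, 152, 157]

All cut coordinates (distinct, sorted): [8, 19, 24, 28, 37, 41, 52, 60, 66, 72, 74, 76, 84, 98, 100, 102, 104, 116, 123, 129, 136, 143, 152, 157, 166]

Fragments:
  8→19: 11 bp
  19→24: 5 bp
  24→28: 4 bp
  28→37: 9 bp
  37→41: 4 bp
  41→52: 11 bp
  52→60: 8 bp
  60→66: 6 bp
  66→72: 6 bp
  72→74: 2 bp
  74→76: 2 bp
  76→84: 8 bp
  84→98: 14 bp
  98→100: 2 bp
  100→102: 2 bp
  102→104: 2 bp
  104→116: 12 bp
  116→123: 7 bp
  123→129: 6 bp
  129→136: 7 bp
  136→143: 7 bp
  143→152: 9 bp
  152→157: 5 bp
  157→166: 9 bp
  166→8 (wrap): 170-166+8 = 12 bp

[2,2,2,2,2,4,4,5,5,6,6,6,7,7,7,8,8,9,9,9,11,11,12,12,14]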